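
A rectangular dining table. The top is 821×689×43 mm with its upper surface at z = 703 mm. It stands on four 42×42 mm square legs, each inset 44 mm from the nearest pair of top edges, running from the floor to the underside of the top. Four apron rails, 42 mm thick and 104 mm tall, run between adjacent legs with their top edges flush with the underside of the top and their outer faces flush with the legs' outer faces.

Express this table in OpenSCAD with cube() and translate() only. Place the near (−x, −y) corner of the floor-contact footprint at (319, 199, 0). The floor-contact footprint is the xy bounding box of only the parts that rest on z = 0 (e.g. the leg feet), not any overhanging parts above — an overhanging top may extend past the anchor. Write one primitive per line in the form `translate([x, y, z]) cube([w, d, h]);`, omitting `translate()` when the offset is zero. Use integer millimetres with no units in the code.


translate([275, 155, 660]) cube([821, 689, 43]);
translate([319, 199, 0]) cube([42, 42, 660]);
translate([1010, 199, 0]) cube([42, 42, 660]);
translate([319, 758, 0]) cube([42, 42, 660]);
translate([1010, 758, 0]) cube([42, 42, 660]);
translate([361, 199, 556]) cube([649, 42, 104]);
translate([361, 758, 556]) cube([649, 42, 104]);
translate([319, 241, 556]) cube([42, 517, 104]);
translate([1010, 241, 556]) cube([42, 517, 104]);


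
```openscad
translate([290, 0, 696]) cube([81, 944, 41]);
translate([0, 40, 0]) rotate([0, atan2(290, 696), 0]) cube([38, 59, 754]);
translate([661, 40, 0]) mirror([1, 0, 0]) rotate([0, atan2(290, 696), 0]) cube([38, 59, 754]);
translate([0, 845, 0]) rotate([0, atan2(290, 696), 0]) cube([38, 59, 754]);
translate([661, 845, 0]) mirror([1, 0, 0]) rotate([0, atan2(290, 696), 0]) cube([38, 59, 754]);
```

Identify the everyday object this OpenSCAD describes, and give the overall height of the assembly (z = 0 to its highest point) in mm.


A sawhorse. The overall height is 737 mm.

A beam across two mirrored pairs of raked legs — a sawhorse. The beam's underside is at z = 696 (matching the legs' vertical rise in atan2(290, 696)) and the beam is 41 mm tall, so its top is at 696 + 41 = 737 mm. The raked legs top out at the beam's underside, so that is the highest point.


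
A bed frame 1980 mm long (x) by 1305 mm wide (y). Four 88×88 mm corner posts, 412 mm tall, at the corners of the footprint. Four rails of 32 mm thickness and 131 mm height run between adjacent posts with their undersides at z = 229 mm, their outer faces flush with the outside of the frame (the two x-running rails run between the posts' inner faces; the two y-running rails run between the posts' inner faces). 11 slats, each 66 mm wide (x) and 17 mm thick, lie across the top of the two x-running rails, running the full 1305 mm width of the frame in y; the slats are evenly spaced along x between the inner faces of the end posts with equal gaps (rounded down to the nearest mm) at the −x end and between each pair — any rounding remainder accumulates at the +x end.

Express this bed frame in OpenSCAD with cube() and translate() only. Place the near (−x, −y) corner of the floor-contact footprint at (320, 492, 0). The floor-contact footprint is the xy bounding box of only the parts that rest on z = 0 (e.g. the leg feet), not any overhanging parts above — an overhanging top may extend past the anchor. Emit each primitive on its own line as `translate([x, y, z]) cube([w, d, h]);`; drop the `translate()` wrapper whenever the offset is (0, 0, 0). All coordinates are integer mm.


translate([320, 492, 0]) cube([88, 88, 412]);
translate([320, 1709, 0]) cube([88, 88, 412]);
translate([2212, 492, 0]) cube([88, 88, 412]);
translate([2212, 1709, 0]) cube([88, 88, 412]);
translate([408, 492, 229]) cube([1804, 32, 131]);
translate([408, 1765, 229]) cube([1804, 32, 131]);
translate([320, 580, 229]) cube([32, 1129, 131]);
translate([2268, 580, 229]) cube([32, 1129, 131]);
translate([497, 492, 360]) cube([66, 1305, 17]);
translate([652, 492, 360]) cube([66, 1305, 17]);
translate([807, 492, 360]) cube([66, 1305, 17]);
translate([962, 492, 360]) cube([66, 1305, 17]);
translate([1117, 492, 360]) cube([66, 1305, 17]);
translate([1272, 492, 360]) cube([66, 1305, 17]);
translate([1427, 492, 360]) cube([66, 1305, 17]);
translate([1582, 492, 360]) cube([66, 1305, 17]);
translate([1737, 492, 360]) cube([66, 1305, 17]);
translate([1892, 492, 360]) cube([66, 1305, 17]);
translate([2047, 492, 360]) cube([66, 1305, 17]);


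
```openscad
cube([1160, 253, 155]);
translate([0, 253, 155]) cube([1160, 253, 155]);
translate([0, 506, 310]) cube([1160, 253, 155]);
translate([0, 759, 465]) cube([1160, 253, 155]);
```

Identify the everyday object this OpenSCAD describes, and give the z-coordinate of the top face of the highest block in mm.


A staircase. The total rise is 620 mm.

4 identical blocks, each offset up and back from the previous — a staircase. Each step is 155 mm tall and there are 4 of them, so the total rise is 4 × 155 = 620 mm.


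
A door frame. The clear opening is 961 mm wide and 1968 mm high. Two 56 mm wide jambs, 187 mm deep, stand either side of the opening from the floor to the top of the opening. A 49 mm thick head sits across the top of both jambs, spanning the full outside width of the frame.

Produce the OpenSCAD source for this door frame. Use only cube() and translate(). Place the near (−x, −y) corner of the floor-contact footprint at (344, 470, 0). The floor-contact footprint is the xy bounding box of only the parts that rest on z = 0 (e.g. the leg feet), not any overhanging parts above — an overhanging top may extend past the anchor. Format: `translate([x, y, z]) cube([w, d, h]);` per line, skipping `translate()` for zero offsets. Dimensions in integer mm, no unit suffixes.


translate([344, 470, 0]) cube([56, 187, 1968]);
translate([1361, 470, 0]) cube([56, 187, 1968]);
translate([344, 470, 1968]) cube([1073, 187, 49]);


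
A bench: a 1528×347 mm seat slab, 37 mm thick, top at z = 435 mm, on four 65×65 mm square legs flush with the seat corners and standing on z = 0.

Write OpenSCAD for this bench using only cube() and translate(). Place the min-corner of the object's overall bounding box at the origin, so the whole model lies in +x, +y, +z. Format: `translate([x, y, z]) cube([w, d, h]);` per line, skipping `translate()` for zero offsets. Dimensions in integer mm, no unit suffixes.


translate([0, 0, 398]) cube([1528, 347, 37]);
cube([65, 65, 398]);
translate([0, 282, 0]) cube([65, 65, 398]);
translate([1463, 0, 0]) cube([65, 65, 398]);
translate([1463, 282, 0]) cube([65, 65, 398]);


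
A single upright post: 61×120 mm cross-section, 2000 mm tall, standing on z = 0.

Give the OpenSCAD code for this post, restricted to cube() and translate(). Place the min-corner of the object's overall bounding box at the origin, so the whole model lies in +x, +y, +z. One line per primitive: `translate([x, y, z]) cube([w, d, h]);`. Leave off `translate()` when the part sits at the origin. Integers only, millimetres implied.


cube([61, 120, 2000]);


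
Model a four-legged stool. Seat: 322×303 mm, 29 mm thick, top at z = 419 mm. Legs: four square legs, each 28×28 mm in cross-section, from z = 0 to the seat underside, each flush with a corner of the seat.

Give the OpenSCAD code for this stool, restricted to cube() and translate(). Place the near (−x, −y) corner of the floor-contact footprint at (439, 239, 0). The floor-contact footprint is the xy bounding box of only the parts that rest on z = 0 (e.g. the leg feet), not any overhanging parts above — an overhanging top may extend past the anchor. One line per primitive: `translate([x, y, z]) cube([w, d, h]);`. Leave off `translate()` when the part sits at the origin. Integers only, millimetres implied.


// leg_h = 419 - 29 = 390
translate([439, 239, 390]) cube([322, 303, 29]);
translate([439, 239, 0]) cube([28, 28, 390]);
translate([733, 239, 0]) cube([28, 28, 390]);
translate([439, 514, 0]) cube([28, 28, 390]);
translate([733, 514, 0]) cube([28, 28, 390]);


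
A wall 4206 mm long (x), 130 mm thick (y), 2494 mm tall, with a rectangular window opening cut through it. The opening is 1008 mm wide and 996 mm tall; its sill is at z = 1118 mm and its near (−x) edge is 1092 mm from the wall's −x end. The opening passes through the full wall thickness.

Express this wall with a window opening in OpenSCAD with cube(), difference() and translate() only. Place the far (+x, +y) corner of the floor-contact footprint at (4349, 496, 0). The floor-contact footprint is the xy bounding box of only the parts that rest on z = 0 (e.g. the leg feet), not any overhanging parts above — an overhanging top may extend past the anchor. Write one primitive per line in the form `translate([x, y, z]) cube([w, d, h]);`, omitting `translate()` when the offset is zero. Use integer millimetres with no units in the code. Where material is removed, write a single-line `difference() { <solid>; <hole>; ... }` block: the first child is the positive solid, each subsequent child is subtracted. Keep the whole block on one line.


difference() { translate([143, 366, 0]) cube([4206, 130, 2494]); translate([1235, 366, 1118]) cube([1008, 130, 996]); }


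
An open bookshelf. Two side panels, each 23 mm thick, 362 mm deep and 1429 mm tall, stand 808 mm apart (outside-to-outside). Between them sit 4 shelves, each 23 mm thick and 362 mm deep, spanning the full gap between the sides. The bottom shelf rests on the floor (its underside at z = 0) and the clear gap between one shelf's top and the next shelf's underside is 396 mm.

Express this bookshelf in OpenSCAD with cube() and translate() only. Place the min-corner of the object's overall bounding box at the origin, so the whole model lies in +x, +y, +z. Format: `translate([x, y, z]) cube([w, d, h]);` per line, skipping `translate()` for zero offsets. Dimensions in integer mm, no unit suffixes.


cube([23, 362, 1429]);
translate([785, 0, 0]) cube([23, 362, 1429]);
translate([23, 0, 0]) cube([762, 362, 23]);
translate([23, 0, 419]) cube([762, 362, 23]);
translate([23, 0, 838]) cube([762, 362, 23]);
translate([23, 0, 1257]) cube([762, 362, 23]);


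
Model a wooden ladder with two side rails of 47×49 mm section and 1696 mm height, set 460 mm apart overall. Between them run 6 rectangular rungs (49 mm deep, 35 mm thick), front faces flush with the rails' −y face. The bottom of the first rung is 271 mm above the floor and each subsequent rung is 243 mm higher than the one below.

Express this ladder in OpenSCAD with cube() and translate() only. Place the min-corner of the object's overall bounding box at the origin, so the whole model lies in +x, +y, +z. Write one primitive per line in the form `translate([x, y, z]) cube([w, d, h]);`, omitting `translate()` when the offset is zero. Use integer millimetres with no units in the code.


cube([47, 49, 1696]);
translate([413, 0, 0]) cube([47, 49, 1696]);
translate([47, 0, 271]) cube([366, 49, 35]);
translate([47, 0, 514]) cube([366, 49, 35]);
translate([47, 0, 757]) cube([366, 49, 35]);
translate([47, 0, 1000]) cube([366, 49, 35]);
translate([47, 0, 1243]) cube([366, 49, 35]);
translate([47, 0, 1486]) cube([366, 49, 35]);


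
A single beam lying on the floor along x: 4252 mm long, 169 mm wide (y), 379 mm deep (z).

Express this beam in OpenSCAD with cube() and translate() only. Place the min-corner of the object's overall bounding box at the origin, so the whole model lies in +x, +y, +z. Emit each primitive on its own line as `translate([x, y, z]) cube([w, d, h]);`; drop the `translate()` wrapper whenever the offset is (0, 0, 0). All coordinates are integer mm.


cube([4252, 169, 379]);


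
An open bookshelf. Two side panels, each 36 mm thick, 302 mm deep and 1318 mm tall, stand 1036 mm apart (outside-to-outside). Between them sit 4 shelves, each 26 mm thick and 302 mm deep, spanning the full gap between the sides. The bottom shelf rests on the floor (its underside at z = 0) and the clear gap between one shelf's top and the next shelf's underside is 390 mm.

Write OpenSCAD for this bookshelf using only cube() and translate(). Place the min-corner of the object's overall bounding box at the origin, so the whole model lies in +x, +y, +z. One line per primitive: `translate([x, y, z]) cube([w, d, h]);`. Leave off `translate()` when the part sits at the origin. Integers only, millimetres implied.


cube([36, 302, 1318]);
translate([1000, 0, 0]) cube([36, 302, 1318]);
translate([36, 0, 0]) cube([964, 302, 26]);
translate([36, 0, 416]) cube([964, 302, 26]);
translate([36, 0, 832]) cube([964, 302, 26]);
translate([36, 0, 1248]) cube([964, 302, 26]);


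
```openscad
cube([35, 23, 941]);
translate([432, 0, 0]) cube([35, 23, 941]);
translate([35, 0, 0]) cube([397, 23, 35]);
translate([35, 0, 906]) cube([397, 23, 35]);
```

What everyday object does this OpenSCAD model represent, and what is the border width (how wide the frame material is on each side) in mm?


A picture frame. The border width is 35 mm.

Four thin pieces enclosing a rectangular opening — a picture frame. The two full-height stiles are 941 mm tall; the top rail sits at z = 906 and is 35 mm tall, so the border above the opening is 941 − 906 = 35 mm, matching the stile x-width.


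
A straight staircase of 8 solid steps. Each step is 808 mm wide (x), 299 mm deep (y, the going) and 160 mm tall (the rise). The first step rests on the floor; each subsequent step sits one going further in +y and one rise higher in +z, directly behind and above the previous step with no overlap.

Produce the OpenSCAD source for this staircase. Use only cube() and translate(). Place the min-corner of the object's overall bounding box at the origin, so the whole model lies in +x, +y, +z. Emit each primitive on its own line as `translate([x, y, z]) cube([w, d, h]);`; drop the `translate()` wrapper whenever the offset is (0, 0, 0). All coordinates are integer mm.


cube([808, 299, 160]);
translate([0, 299, 160]) cube([808, 299, 160]);
translate([0, 598, 320]) cube([808, 299, 160]);
translate([0, 897, 480]) cube([808, 299, 160]);
translate([0, 1196, 640]) cube([808, 299, 160]);
translate([0, 1495, 800]) cube([808, 299, 160]);
translate([0, 1794, 960]) cube([808, 299, 160]);
translate([0, 2093, 1120]) cube([808, 299, 160]);


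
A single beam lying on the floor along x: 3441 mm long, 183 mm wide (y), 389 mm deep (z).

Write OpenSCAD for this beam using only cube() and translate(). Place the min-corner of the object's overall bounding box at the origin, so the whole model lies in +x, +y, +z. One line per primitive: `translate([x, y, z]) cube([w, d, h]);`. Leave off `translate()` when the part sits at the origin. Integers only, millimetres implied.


cube([3441, 183, 389]);


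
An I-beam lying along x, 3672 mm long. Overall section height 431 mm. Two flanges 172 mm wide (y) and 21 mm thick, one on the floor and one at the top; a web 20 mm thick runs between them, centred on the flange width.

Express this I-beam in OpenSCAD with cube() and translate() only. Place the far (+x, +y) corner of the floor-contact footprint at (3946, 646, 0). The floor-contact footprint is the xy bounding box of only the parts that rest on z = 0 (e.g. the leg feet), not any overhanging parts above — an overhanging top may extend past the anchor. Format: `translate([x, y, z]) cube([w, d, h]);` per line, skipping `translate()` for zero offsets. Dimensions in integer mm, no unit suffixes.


translate([274, 474, 0]) cube([3672, 172, 21]);
translate([274, 550, 21]) cube([3672, 20, 389]);
translate([274, 474, 410]) cube([3672, 172, 21]);


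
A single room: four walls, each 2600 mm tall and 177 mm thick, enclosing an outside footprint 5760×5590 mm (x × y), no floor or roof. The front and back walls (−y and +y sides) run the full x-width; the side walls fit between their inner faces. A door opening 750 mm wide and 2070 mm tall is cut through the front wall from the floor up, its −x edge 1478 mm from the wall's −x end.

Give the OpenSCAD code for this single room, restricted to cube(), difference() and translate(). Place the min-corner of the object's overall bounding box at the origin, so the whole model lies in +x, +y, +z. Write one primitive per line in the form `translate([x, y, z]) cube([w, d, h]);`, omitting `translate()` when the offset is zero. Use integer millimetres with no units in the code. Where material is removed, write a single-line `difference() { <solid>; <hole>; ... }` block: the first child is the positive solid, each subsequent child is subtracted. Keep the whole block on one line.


difference() { cube([5760, 177, 2600]); translate([1478, 0, 0]) cube([750, 177, 2070]); }
translate([0, 5413, 0]) cube([5760, 177, 2600]);
translate([0, 177, 0]) cube([177, 5236, 2600]);
translate([5583, 177, 0]) cube([177, 5236, 2600]);


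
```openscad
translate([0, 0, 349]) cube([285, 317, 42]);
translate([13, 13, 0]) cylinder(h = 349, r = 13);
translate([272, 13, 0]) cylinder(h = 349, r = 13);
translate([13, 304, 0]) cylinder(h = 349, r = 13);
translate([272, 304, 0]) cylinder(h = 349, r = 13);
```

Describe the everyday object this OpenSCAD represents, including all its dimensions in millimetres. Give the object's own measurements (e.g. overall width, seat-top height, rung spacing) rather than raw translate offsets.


A simple wooden stool: a rectangular seat 285 mm (x) by 317 mm (y), 42 mm thick, top face at z = 391 mm, on four round legs, each 26 mm in diameter. The legs rest on z = 0, each leg's axis is inset half a diameter from the nearest pair of seat edges (so the leg's bounding box is flush with the corner).


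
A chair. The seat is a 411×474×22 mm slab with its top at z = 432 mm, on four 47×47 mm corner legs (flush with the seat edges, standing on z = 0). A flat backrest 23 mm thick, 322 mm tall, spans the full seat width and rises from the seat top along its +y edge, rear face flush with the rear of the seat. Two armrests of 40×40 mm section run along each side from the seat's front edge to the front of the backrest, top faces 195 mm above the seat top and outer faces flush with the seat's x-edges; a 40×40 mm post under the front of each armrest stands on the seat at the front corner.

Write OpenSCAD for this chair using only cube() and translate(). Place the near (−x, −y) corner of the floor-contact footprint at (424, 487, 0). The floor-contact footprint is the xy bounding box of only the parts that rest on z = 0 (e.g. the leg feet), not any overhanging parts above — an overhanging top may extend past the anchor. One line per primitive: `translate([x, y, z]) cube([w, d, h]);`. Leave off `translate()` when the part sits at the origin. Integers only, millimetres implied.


translate([424, 487, 410]) cube([411, 474, 22]);
translate([424, 487, 0]) cube([47, 47, 410]);
translate([788, 487, 0]) cube([47, 47, 410]);
translate([424, 914, 0]) cube([47, 47, 410]);
translate([788, 914, 0]) cube([47, 47, 410]);
translate([424, 938, 432]) cube([411, 23, 322]);
translate([424, 487, 587]) cube([40, 451, 40]);
translate([795, 487, 587]) cube([40, 451, 40]);
translate([424, 487, 432]) cube([40, 40, 155]);
translate([795, 487, 432]) cube([40, 40, 155]);


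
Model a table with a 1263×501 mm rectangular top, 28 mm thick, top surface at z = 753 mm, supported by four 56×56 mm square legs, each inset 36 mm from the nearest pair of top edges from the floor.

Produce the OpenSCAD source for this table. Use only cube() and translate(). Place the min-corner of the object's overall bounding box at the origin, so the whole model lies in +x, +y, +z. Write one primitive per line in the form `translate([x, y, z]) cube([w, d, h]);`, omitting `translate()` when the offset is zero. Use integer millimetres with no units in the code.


// leg_h = 753 - 28 = 725
translate([0, 0, 725]) cube([1263, 501, 28]);
translate([36, 36, 0]) cube([56, 56, 725]);
translate([1171, 36, 0]) cube([56, 56, 725]);
translate([36, 409, 0]) cube([56, 56, 725]);
translate([1171, 409, 0]) cube([56, 56, 725]);


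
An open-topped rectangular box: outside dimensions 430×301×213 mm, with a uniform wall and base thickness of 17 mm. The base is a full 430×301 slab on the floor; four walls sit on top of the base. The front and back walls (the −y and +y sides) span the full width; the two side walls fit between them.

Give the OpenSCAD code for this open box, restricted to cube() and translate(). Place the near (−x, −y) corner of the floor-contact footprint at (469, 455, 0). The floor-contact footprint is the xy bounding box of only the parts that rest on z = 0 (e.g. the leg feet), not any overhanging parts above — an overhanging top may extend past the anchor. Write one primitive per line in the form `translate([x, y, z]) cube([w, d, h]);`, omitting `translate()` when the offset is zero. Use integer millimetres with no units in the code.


translate([469, 455, 0]) cube([430, 301, 17]);
translate([469, 455, 17]) cube([430, 17, 196]);
translate([469, 739, 17]) cube([430, 17, 196]);
translate([469, 472, 17]) cube([17, 267, 196]);
translate([882, 472, 17]) cube([17, 267, 196]);


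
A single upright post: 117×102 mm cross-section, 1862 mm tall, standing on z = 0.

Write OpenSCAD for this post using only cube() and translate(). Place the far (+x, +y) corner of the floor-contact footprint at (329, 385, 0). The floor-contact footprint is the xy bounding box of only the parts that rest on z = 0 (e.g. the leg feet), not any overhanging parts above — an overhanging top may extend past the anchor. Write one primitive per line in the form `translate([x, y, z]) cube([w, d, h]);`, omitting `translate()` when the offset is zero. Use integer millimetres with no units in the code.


translate([212, 283, 0]) cube([117, 102, 1862]);


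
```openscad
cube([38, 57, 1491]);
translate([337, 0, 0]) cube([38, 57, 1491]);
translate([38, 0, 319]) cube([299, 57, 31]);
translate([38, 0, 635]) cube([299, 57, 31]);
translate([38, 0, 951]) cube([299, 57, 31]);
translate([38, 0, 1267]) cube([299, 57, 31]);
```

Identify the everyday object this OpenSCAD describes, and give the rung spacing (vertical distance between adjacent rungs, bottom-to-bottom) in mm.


A ladder. The rung spacing is 316 mm.

Two tall 38×57 posts with 4 short bars between them — a ladder. Adjacent rungs sit at z = 319 and z = 635, so the spacing is 635 − 319 = 316 mm.


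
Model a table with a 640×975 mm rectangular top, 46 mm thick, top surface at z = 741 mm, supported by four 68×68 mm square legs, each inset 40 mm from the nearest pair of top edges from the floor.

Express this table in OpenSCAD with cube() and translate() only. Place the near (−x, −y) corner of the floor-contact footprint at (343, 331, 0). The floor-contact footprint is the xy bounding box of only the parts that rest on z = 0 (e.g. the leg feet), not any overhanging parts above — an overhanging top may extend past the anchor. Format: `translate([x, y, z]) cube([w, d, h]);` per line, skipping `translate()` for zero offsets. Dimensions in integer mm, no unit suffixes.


translate([303, 291, 695]) cube([640, 975, 46]);
translate([343, 331, 0]) cube([68, 68, 695]);
translate([835, 331, 0]) cube([68, 68, 695]);
translate([343, 1158, 0]) cube([68, 68, 695]);
translate([835, 1158, 0]) cube([68, 68, 695]);


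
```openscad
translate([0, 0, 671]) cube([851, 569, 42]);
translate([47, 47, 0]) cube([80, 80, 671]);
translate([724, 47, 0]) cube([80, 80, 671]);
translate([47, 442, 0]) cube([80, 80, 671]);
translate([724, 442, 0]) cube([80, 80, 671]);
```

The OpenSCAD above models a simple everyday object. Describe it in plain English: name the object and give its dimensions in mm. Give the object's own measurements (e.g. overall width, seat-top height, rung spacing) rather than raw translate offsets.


A table: top 851 mm (x) × 569 mm (y), 42 mm thick, upper face at z = 713 mm, on four 80×80 mm square legs, each inset 47 mm from the nearest pair of top edges from z = 0 to the bottom of the top.


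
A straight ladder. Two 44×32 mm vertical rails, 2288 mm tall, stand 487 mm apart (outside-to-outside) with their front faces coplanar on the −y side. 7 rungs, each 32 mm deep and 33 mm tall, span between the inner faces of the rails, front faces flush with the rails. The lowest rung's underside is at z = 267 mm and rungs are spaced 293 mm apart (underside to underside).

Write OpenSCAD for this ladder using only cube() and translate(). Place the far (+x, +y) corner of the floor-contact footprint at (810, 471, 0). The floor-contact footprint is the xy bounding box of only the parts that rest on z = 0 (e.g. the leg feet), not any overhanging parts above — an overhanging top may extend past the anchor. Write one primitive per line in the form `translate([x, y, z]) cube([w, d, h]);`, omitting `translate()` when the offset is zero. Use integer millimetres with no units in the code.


// rung span = 487 - 2*44 = 399
// rung[k] z = 267 + k*293
translate([323, 439, 0]) cube([44, 32, 2288]);
translate([766, 439, 0]) cube([44, 32, 2288]);
translate([367, 439, 267]) cube([399, 32, 33]);
translate([367, 439, 560]) cube([399, 32, 33]);
translate([367, 439, 853]) cube([399, 32, 33]);
translate([367, 439, 1146]) cube([399, 32, 33]);
translate([367, 439, 1439]) cube([399, 32, 33]);
translate([367, 439, 1732]) cube([399, 32, 33]);
translate([367, 439, 2025]) cube([399, 32, 33]);


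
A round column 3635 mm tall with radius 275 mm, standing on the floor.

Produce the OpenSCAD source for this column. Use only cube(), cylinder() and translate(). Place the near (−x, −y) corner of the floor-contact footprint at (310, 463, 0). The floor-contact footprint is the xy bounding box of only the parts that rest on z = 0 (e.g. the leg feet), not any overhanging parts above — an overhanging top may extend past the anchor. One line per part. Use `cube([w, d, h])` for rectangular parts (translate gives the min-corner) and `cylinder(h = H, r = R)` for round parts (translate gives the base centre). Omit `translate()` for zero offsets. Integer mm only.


translate([585, 738, 0]) cylinder(h = 3635, r = 275);


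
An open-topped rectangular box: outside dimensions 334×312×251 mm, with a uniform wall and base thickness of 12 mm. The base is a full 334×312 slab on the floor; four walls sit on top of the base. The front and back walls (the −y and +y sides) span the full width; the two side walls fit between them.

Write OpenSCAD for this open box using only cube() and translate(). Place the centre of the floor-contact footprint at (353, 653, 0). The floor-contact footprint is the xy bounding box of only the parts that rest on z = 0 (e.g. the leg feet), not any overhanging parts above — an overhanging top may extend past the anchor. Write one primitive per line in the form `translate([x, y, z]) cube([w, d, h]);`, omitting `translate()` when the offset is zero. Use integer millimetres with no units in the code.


translate([186, 497, 0]) cube([334, 312, 12]);
translate([186, 497, 12]) cube([334, 12, 239]);
translate([186, 797, 12]) cube([334, 12, 239]);
translate([186, 509, 12]) cube([12, 288, 239]);
translate([508, 509, 12]) cube([12, 288, 239]);


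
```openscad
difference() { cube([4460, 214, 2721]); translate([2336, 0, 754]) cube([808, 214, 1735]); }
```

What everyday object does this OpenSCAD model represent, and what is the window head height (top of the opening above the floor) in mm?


A wall with a window opening. The window head height is 2489 mm.

A wall with a rectangular opening subtracted — a window. Sill at z = 754, opening 1735 mm tall, so the head is at 754 + 1735 = 2489 mm.


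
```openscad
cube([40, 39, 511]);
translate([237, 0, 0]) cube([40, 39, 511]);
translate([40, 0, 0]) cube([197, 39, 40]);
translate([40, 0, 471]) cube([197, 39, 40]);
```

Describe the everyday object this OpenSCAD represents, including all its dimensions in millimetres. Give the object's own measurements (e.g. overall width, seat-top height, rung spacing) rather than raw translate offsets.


A rectangular picture frame lying in the x–z plane (depth along y). The opening is 197 mm wide (x) by 431 mm tall (z), surrounded by a border 40 mm wide on all four sides. The frame is 39 mm deep and is made of two full-height vertical stiles with two horizontal rails fitted between them.


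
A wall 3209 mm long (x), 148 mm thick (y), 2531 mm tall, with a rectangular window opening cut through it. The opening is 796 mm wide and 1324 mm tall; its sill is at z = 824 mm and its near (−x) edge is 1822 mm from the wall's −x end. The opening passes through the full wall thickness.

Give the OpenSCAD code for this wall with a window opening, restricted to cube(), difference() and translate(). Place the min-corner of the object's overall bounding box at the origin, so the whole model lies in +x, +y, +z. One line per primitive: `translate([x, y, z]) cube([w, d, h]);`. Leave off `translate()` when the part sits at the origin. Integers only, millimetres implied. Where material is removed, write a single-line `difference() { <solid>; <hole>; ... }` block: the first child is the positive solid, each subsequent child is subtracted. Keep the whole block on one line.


difference() { cube([3209, 148, 2531]); translate([1822, 0, 824]) cube([796, 148, 1324]); }


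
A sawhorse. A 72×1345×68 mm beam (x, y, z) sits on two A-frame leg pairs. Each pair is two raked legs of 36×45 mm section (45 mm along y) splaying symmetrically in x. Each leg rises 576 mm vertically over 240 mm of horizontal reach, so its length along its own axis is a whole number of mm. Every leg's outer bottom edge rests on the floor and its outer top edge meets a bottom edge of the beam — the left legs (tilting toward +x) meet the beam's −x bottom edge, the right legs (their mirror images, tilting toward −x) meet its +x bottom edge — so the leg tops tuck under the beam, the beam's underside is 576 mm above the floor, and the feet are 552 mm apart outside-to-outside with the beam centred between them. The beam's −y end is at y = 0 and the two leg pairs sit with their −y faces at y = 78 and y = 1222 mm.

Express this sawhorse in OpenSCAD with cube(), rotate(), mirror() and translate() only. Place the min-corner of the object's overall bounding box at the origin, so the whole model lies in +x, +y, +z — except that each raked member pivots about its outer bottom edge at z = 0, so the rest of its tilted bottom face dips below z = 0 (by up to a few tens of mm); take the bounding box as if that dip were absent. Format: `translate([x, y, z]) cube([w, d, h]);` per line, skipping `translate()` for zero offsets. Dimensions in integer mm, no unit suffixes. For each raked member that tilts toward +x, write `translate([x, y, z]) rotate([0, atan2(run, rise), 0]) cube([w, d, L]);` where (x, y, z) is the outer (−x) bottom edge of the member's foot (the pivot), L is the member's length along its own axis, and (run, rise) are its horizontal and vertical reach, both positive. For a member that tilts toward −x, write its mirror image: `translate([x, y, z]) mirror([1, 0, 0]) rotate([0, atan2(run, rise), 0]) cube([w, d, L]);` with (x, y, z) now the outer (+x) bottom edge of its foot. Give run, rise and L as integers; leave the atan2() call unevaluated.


translate([240, 0, 576]) cube([72, 1345, 68]);
translate([0, 78, 0]) rotate([0, atan2(240, 576), 0]) cube([36, 45, 624]);
translate([552, 78, 0]) mirror([1, 0, 0]) rotate([0, atan2(240, 576), 0]) cube([36, 45, 624]);
translate([0, 1222, 0]) rotate([0, atan2(240, 576), 0]) cube([36, 45, 624]);
translate([552, 1222, 0]) mirror([1, 0, 0]) rotate([0, atan2(240, 576), 0]) cube([36, 45, 624]);


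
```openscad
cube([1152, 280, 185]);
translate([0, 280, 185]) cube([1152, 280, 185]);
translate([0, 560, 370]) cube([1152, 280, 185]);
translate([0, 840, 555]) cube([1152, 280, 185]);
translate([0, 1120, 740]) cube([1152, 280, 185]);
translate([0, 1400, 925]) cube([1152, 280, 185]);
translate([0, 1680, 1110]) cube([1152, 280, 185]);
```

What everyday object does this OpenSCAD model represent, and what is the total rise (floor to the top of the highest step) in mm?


A staircase. The total rise is 1295 mm.

7 identical blocks, each offset up and back from the previous — a staircase. Each step is 185 mm tall and there are 7 of them, so the total rise is 7 × 185 = 1295 mm.


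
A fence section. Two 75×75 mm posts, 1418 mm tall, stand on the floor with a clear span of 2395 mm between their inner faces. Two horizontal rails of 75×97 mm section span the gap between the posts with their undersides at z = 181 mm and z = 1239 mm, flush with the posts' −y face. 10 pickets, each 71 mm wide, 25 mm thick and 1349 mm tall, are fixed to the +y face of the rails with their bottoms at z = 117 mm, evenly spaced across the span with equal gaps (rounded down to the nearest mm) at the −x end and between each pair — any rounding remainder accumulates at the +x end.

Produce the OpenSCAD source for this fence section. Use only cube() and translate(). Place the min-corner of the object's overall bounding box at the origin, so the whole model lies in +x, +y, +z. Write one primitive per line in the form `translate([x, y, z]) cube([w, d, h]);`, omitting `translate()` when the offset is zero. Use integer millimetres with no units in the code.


cube([75, 75, 1418]);
translate([2470, 0, 0]) cube([75, 75, 1418]);
translate([75, 0, 181]) cube([2395, 75, 97]);
translate([75, 0, 1239]) cube([2395, 75, 97]);
translate([228, 75, 117]) cube([71, 25, 1349]);
translate([452, 75, 117]) cube([71, 25, 1349]);
translate([676, 75, 117]) cube([71, 25, 1349]);
translate([900, 75, 117]) cube([71, 25, 1349]);
translate([1124, 75, 117]) cube([71, 25, 1349]);
translate([1348, 75, 117]) cube([71, 25, 1349]);
translate([1572, 75, 117]) cube([71, 25, 1349]);
translate([1796, 75, 117]) cube([71, 25, 1349]);
translate([2020, 75, 117]) cube([71, 25, 1349]);
translate([2244, 75, 117]) cube([71, 25, 1349]);


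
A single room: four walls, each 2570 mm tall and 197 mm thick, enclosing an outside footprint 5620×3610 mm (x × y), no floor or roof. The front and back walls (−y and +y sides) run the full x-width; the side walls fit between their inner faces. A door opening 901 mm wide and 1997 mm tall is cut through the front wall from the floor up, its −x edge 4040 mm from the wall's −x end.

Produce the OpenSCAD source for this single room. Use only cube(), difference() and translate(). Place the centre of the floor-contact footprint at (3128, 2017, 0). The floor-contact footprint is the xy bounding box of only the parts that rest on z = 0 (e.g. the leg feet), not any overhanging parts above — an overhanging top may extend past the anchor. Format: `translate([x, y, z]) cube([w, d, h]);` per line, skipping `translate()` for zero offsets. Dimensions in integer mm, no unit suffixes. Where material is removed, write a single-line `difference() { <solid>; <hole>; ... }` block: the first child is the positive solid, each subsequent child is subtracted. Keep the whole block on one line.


difference() { translate([318, 212, 0]) cube([5620, 197, 2570]); translate([4358, 212, 0]) cube([901, 197, 1997]); }
translate([318, 3625, 0]) cube([5620, 197, 2570]);
translate([318, 409, 0]) cube([197, 3216, 2570]);
translate([5741, 409, 0]) cube([197, 3216, 2570]);


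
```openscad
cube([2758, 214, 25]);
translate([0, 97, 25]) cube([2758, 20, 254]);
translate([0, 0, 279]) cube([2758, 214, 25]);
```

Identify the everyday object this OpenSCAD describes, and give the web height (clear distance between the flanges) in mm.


An I-beam. The web height is 254 mm.

Two wide flanges with a thin centred web — an I-beam. Overall 304 mm minus two 25 mm flanges gives a web of 304 − 2·25 = 254 mm.


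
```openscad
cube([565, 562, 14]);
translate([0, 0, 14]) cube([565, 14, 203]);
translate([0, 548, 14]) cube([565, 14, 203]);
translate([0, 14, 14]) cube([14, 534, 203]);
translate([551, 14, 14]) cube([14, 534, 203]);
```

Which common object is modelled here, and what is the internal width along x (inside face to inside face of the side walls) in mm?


An open box. The internal width is 537 mm.

A 565×562 base slab with four walls standing on it — an open box. The base is 565 mm wide and the walls are 14 mm thick, so the internal width is 565 − 2 × 14 = 537 mm.


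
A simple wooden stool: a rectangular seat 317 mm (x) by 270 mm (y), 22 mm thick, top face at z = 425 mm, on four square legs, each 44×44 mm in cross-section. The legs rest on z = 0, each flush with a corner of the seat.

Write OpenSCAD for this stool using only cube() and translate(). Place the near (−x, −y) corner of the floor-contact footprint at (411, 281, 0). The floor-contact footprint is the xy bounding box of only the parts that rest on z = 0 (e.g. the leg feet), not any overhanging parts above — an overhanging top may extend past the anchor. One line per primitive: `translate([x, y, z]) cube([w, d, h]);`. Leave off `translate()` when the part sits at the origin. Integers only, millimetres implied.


translate([411, 281, 403]) cube([317, 270, 22]);
translate([411, 281, 0]) cube([44, 44, 403]);
translate([684, 281, 0]) cube([44, 44, 403]);
translate([411, 507, 0]) cube([44, 44, 403]);
translate([684, 507, 0]) cube([44, 44, 403]);


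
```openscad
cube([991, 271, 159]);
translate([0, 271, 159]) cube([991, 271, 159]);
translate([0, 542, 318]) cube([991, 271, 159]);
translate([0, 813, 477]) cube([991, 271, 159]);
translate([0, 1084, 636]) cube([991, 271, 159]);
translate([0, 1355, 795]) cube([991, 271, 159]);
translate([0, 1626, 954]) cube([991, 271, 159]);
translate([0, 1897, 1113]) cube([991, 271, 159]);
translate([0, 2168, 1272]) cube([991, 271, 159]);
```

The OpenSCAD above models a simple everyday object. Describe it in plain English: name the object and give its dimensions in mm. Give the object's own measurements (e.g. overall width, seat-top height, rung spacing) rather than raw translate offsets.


A straight staircase of 9 solid steps. Each step is 991 mm wide (x), 271 mm deep (y, the going) and 159 mm tall (the rise). The first step rests on the floor; each subsequent step sits one going further in +y and one rise higher in +z, directly behind and above the previous step with no overlap.


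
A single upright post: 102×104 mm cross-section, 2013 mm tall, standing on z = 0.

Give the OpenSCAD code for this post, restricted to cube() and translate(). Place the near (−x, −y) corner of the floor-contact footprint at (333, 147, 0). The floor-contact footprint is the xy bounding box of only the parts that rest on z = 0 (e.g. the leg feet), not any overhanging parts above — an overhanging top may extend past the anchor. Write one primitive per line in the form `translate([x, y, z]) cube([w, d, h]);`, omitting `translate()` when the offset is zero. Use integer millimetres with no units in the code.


translate([333, 147, 0]) cube([102, 104, 2013]);


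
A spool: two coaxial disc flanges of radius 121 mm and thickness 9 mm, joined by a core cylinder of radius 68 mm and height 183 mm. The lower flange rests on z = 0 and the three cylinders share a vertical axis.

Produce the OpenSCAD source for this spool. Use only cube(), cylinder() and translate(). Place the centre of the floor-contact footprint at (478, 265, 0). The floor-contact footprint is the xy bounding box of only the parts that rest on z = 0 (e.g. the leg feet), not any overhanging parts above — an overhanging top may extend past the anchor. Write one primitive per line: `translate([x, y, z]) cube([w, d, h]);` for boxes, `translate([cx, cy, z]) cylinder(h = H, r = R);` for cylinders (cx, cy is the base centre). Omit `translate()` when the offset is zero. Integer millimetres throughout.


translate([478, 265, 0]) cylinder(h = 9, r = 121);
translate([478, 265, 9]) cylinder(h = 183, r = 68);
translate([478, 265, 192]) cylinder(h = 9, r = 121);


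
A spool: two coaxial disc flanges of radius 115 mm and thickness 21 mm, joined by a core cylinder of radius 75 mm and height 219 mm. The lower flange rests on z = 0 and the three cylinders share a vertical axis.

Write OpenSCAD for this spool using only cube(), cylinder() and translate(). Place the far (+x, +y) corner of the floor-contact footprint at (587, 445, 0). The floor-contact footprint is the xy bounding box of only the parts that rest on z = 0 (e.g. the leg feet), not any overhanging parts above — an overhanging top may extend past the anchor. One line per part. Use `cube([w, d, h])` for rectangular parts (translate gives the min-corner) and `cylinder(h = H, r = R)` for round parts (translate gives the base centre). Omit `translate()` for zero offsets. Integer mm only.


translate([472, 330, 0]) cylinder(h = 21, r = 115);
translate([472, 330, 21]) cylinder(h = 219, r = 75);
translate([472, 330, 240]) cylinder(h = 21, r = 115);
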